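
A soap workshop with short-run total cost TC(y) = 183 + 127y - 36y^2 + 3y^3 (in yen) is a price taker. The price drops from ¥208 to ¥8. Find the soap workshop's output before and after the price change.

Output falls from 9 to 0 (the firm shuts down)

MC = 127 - 72y + 9y^2; the shutdown threshold is min AVC = ¥19 (at y = 6).
At P = ¥208 ≥ min AVC, set P = MC on the rising branch: y = 9.
At P = ¥8 < min AVC = ¥19, price no longer covers variable cost at any output, so the firm shuts down: y = 0.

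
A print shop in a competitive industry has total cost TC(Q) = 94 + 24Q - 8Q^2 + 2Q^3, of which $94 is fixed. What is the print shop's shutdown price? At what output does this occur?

The shutdown price is the minimum of AVC. VC = 24Q - 8Q^2 + 2Q^3, so AVC = 24 - 8Q + 2Q^2.
dAVC/dQ = -8 + 4Q = 0 gives Q = 2. min AVC = 24 - 8·2 + 2·2^2 = 16.
For P < $16 the firm produces nothing.

$16 per unit, at Q = 2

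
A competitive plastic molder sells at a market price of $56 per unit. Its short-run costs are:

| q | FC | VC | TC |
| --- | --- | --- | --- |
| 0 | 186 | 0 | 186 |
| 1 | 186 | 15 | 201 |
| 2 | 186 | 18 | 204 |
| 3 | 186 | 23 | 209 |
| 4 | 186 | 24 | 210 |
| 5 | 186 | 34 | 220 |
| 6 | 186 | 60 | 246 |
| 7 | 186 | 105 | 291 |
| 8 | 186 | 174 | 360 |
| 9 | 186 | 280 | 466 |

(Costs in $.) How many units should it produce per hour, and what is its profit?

q = 7; profit = $101

Profit at each row (π = 56q − TC): q=0: -186; q=1: -145; q=2: -92; q=3: -41; q=4: 14; q=5: 60; q=6: 90; q=7: 101; q=8: 88; q=9: 38.
Profit is maximized at q = 7. AVC there is 105/7 = $15 ≤ P, so producing beats shutting down (which would give -$186).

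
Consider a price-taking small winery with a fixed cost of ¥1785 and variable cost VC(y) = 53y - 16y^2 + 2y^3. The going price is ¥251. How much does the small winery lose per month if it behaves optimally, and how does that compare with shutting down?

Profit = -¥165 at y = 9

AVC = 53 - 16y + 2y^2; min AVC = ¥21 at y = 4. Since P = ¥251 ≥ min AVC, the firm produces.
With MC = 53 - 32y + 6y^2, P = MC on the upward-sloping part at y* = 9.
TR = 251·9 = 2259. TC = 1785 + 639 = 2424. Profit = 2259 − 2424 = -¥165.
Shutting down would mean losing the fixed cost of ¥1785, so operating at a loss of ¥165 is better by ¥1620.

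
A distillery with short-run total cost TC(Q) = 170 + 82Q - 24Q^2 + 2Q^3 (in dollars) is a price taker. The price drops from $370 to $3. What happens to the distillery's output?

Output falls from 12 to 0 (the firm shuts down)

MC = 82 - 48Q + 6Q^2; the shutdown threshold is min AVC = $10 (at Q = 6).
With P = $370 above the shutdown price, P = MC gives Q = 12.
At P = $3 < min AVC = $10, price no longer covers variable cost at any output, so the firm shuts down: Q = 0.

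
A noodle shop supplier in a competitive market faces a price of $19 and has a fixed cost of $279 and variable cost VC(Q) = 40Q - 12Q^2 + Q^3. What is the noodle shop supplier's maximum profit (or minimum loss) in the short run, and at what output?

Profit = -$181 at Q = 7

AVC = 40 - 12Q + Q^2; min AVC = $4 at Q = 6. Since P = $19 ≥ min AVC, the firm produces.
MC = 40 - 24Q + 3Q^2. Setting P = MC and taking the root on the rising branch gives Q* = 7.
TR = 19·7 = 133. TC = 279 + 35 = 314. Profit = 133 − 314 = -$181.
By producing, the firm covers all variable cost plus $98 of fixed cost; shutting down would lose the full $279.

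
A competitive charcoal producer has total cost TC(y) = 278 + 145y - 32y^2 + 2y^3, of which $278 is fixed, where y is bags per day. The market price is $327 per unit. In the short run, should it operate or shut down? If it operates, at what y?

From TC, MC = TC'(y) = 145 - 64y + 6y^2 and AVC = VC/y = 145 - 32y + 2y^2.
AVC is minimized where dAVC/dy = -32 + 4y = 0, at y = 8; min AVC = 145 - 32·8 + 2·8^2 = $17.
P = $327 exceeds min AVC = $17, so the firm stays open.
P = MC gives -182 - 64y + 6y^2 = 0, with roots -7/3 and 13. Take the larger (rising MC): y* = 13.
Check: AVC at y = 13 is $67 ≤ P, so revenue covers variable cost.
Profit = P·y − TC = 327·13 − 1149 = $3102.

Produce at y = 13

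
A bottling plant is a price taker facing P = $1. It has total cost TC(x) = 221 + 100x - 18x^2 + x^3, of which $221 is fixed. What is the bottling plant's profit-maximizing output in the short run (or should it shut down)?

Shut down

From TC, MC = TC'(x) = 100 - 36x + 3x^2 and AVC = VC/x = 100 - 18x + x^2.
The AVC parabola has its vertex at x = 18/2 = 9, where AVC = 100 - 18·9 + 9^2 = $19.
Since P = $1 < min AVC = $19, price fails to cover variable cost at any output.
The firm minimizes its loss by shutting down and losing only its fixed cost of $221.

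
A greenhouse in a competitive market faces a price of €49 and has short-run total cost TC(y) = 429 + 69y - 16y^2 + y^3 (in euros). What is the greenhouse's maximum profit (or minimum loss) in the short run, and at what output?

AVC = 69 - 16y + y^2 has its minimum €5 at y = 8; price €49 clears that bar, so the firm operates.
With MC = 69 - 32y + 3y^2, P = MC on the upward-sloping part at y* = 10.
TR = 49·10 = 490. TC = 429 + 90 = 519. Profit = 490 − 519 = -€29.
By producing, the firm covers all variable cost plus €400 of fixed cost; shutting down would lose the full €429.

Profit = -€29 at y = 10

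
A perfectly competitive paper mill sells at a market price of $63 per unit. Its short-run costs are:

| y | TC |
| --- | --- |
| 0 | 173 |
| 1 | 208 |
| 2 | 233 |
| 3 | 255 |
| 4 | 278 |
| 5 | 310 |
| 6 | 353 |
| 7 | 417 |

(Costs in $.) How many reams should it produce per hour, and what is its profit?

y = 6; profit = $25

Tabulate TR − TC: y=0: -173; y=1: -145; y=2: -107; y=3: -66; y=4: -26; y=5: 5; y=6: 25; y=7: 24.
Profit is maximized at y = 6. AVC there is 180/6 = $30 ≤ P, so producing beats shutting down (which would give -$173).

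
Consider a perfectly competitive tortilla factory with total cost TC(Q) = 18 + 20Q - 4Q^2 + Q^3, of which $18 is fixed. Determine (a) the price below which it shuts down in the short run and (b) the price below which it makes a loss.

AVC = 20 - 4Q + Q^2; minimized at Q = 2, giving min AVC = $16. That is the shutdown price.
ATC = 18/Q + 20 - 4Q + Q^2. Setting dATC/dQ = −18/Q^2 − 4 + 2Q = 0 gives Q = 3 (since 2·3^3 − 4·3^2 = 18).
min ATC = 18/3 + 20 − 4·3 + 3^2 = $23. That is the break-even price.
Between these two prices the firm operates at a loss; above $23 it earns a profit.

Shutdown price = $16; break-even price = $23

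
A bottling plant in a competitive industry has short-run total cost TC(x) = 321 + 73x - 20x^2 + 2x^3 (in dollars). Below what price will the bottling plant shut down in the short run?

Short-run supply begins at min AVC. From VC = 73x - 20x^2 + 2x^3, AVC = 73 - 20x + 2x^2.
dAVC/dx = -20 + 4x = 0 gives x = 5. min AVC = 73 - 20·5 + 2·5^2 = 23.
For P < $23 the firm produces nothing.

$23 per unit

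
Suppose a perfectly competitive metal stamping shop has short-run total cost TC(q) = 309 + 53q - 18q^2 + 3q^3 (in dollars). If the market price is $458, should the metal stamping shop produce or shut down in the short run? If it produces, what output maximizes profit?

Produce at q = 9

Variable cost is VC = 53q - 18q^2 + 3q^3, so AVC = VC/q = 53 - 18q + 3q^2 and MC = dTC/dq = 53 - 36q + 9q^2.
AVC is minimized where dAVC/dq = -18 + 6q = 0, at q = 3; min AVC = 53 - 18·3 + 3·3^2 = $26.
Since P = $458 ≥ min AVC = $26, price covers variable cost and the firm should produce.
P = MC gives -405 - 36q + 9q^2 = 0, with roots -5 and 9. Take the larger (rising MC): q* = 9.
Check: AVC at q = 9 is $134 ≤ P, so revenue covers variable cost.
Profit = P·q − TC = 458·9 − 1515 = $2607.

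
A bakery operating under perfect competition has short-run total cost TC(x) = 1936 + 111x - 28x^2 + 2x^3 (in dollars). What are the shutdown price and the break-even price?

Shutdown price = $13; break-even price = $221

Shutdown price = min AVC. AVC = 111 - 28x + 2x^2, with vertex at x = 7 and minimum $13.
ATC = 1936/x + 111 - 28x + 2x^2. Setting dATC/dx = −1936/x^2 − 28 + 4x = 0 gives x = 11 (since 4·11^3 − 28·11^2 = 1936).
min ATC = 1936/11 + 111 − 28·11 + 2·11^2 = $221. That is the break-even price.
Between these two prices the firm operates at a loss; above $221 it earns a profit.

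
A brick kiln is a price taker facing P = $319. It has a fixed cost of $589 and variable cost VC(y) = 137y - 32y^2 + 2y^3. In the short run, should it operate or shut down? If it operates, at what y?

Strip out fixed cost: VC = 137y - 32y^2 + 2y^3. Then AVC = 137 - 32y + 2y^2 and MC = 137 - 64y + 6y^2.
AVC is minimized where dAVC/dy = -32 + 4y = 0, at y = 8; min AVC = 137 - 32·8 + 2·8^2 = $9.
Because $319 ≥ $9, revenue can cover variable cost; the firm operates.
P = MC gives -182 - 64y + 6y^2 = 0, with roots -7/3 and 13. Take the larger (rising MC): y* = 13.
Check: AVC at y = 13 is $59 ≤ P, so revenue covers variable cost.
Profit = P·y − TC = 319·13 − 1356 = $2791.

Produce at y = 13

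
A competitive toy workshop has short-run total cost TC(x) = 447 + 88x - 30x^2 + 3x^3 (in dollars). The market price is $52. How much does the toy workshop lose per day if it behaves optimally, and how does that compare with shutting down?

Profit = -$231 at x = 6

AVC = 88 - 30x + 3x^2 has its minimum $13 at x = 5; price $52 clears that bar, so the firm operates.
With MC = 88 - 60x + 9x^2, P = MC on the upward-sloping part at x* = 6.
TR = 52·6 = 312. TC = 447 + 96 = 543. Profit = 312 − 543 = -$231.
By producing, the firm covers all variable cost plus $216 of fixed cost; shutting down would lose the full $447.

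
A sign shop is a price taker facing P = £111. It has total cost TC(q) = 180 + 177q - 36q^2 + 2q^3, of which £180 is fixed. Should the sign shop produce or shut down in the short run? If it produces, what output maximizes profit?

Produce at q = 11

Variable cost is VC = 177q - 36q^2 + 2q^3, so AVC = VC/q = 177 - 36q + 2q^2 and MC = dTC/dq = 177 - 72q + 6q^2.
AVC hits its minimum where MC = AVC, at q = 9, giving min AVC = 177 - 36·9 + 2·9^2 = £15.
P = £111 exceeds min AVC = £15, so the firm stays open.
P = MC gives 66 - 72q + 6q^2 = 0, with roots 1 and 11. Take the larger (rising MC): q* = 11.
Check: AVC at q = 11 is £23 ≤ P, so revenue covers variable cost.
Profit = P·q − TC = 111·11 − 433 = £788.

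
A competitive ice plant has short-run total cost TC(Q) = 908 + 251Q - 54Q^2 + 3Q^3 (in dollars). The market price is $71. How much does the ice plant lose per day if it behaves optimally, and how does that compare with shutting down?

Profit = -$308 at Q = 10

AVC = 251 - 54Q + 3Q^2; min AVC = $8 at Q = 9. Since P = $71 ≥ min AVC, the firm produces.
MC = 251 - 108Q + 9Q^2. Setting P = MC and taking the root on the rising branch gives Q* = 10.
TR = 71·10 = 710. TC = 908 + 110 = 1018. Profit = 710 − 1018 = -$308.
By producing, the firm covers all variable cost plus $600 of fixed cost; shutting down would lose the full $908.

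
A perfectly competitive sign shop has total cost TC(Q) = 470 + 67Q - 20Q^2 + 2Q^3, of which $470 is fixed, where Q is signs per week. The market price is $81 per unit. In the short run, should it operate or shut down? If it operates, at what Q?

Strip out fixed cost: VC = 67Q - 20Q^2 + 2Q^3. Then AVC = 67 - 20Q + 2Q^2 and MC = 67 - 40Q + 6Q^2.
The AVC parabola has its vertex at Q = 20/4 = 5, where AVC = 67 - 20·5 + 2·5^2 = $17.
Because $81 ≥ $17, revenue can cover variable cost; the firm operates.
Solving P = MC: -14 - 40Q + 6Q^2 = 0 ⇒ Q = -1/3 or 7. On the upward-sloping branch, Q* = 7.
Check: AVC at Q = 7 is $25 ≤ P, so revenue covers variable cost.
Profit = P·Q − TC = 81·7 − 645 = -$78, a loss, but smaller than the $470 fixed cost the firm would lose by shutting down.

Produce at Q = 7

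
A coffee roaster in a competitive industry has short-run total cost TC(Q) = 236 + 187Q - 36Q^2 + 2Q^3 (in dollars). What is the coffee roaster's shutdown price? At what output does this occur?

$25 per unit, at Q = 9

The shutdown price is the minimum of AVC. VC = 187Q - 36Q^2 + 2Q^3, so AVC = 187 - 36Q + 2Q^2.
dAVC/dQ = -36 + 4Q = 0 gives Q = 9. min AVC = 187 - 36·9 + 2·9^2 = 25.
So the shutdown price is $25.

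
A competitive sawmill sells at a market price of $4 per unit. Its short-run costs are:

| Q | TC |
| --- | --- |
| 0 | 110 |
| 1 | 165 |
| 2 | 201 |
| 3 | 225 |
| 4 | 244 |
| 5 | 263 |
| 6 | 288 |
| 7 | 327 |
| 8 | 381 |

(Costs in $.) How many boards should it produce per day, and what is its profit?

Q = 0 (shut down); profit = -$110

Compute π = P·Q − TC at each output: Q=0: -110; Q=1: -161; Q=2: -193; Q=3: -213; Q=4: -228; Q=5: -243; Q=6: -264; Q=7: -299; Q=8: -349.
Profit is highest at Q = 0. Equivalently, the lowest AVC in the table is 178/6 ≈ $29.67 at Q = 6, and P = $4 falls below it — price never covers variable cost, so the firm shuts down and loses only its fixed cost.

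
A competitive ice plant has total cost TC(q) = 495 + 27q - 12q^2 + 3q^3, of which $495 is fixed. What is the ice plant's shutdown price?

$15 per unit

Short-run supply begins at min AVC. From VC = 27q - 12q^2 + 3q^3, AVC = 27 - 12q + 3q^2.
At the minimum of AVC, MC = AVC. MC = 27 - 24q + 9q^2; setting MC = AVC gives 6q^2 - 12q = 0, so q = 2. min AVC = 15.
For P < $15 the firm produces nothing.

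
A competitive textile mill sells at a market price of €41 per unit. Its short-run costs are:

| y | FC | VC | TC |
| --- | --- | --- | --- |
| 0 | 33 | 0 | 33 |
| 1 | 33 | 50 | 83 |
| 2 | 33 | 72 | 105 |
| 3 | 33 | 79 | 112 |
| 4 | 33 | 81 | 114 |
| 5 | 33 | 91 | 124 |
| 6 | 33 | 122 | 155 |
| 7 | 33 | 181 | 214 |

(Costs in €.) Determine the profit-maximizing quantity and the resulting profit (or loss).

Compute π = P·y − TC at each output: y=0: -33; y=1: -42; y=2: -23; y=3: 11; y=4: 50; y=5: 81; y=6: 91; y=7: 73.
Profit is maximized at y = 6. AVC there is 122/6 = €20.33 ≤ P, so producing beats shutting down (which would give -€33).

y = 6; profit = €91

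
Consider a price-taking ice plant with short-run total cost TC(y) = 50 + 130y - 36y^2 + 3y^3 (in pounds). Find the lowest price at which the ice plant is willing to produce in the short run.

Short-run supply begins at min AVC. From VC = 130y - 36y^2 + 3y^3, AVC = 130 - 36y + 3y^2.
dAVC/dy = -36 + 6y = 0 gives y = 6. min AVC = 130 - 36·6 + 3·6^2 = 22.
For P < £22 the firm produces nothing.

£22 per unit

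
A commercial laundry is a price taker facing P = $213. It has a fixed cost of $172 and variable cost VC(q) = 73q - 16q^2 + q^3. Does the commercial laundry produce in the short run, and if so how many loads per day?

Strip out fixed cost: VC = 73q - 16q^2 + q^3. Then AVC = 73 - 16q + q^2 and MC = 73 - 32q + 3q^2.
AVC hits its minimum where MC = AVC, at q = 8, giving min AVC = 73 - 16·8 + 8^2 = $9.
P = $213 exceeds min AVC = $9, so the firm stays open.
Set P = MC: 213 = 73 - 32q + 3q^2 → -140 - 32q + 3q^2 = 0. The roots are q = -10/3 and q = 14; the profit-maximizing output is on the rising part of MC, so q* = 14.
Check: AVC at q = 14 is $45 ≤ P, so revenue covers variable cost.
Profit = P·q − TC = 213·14 − 802 = $2180.

Produce at q = 14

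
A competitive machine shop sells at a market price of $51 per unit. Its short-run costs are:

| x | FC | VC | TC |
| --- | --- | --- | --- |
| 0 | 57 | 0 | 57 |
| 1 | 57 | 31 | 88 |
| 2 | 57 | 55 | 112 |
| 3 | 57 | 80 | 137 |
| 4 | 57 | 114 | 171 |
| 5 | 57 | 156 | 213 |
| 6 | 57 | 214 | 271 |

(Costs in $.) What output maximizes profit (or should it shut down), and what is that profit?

Tabulate TR − TC: x=0: -57; x=1: -37; x=2: -10; x=3: 16; x=4: 33; x=5: 42; x=6: 35.
Profit is maximized at x = 5. AVC there is 156/5 = $31.20 ≤ P, so producing beats shutting down (which would give -$57).

x = 5; profit = $42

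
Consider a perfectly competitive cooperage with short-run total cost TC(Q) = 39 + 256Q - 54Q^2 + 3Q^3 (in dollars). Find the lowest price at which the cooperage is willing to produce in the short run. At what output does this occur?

$13 per unit, at Q = 9

The firm shuts down when price falls below the minimum of average variable cost. AVC = VC/Q = 256 - 54Q + 3Q^2.
dAVC/dQ = -54 + 6Q = 0 gives Q = 9. min AVC = 256 - 54·9 + 3·9^2 = 13.
So the shutdown price is $13.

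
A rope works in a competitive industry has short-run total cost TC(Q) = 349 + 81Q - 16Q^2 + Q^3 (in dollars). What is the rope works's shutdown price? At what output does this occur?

$17 per unit, at Q = 8

Short-run supply begins at min AVC. From VC = 81Q - 16Q^2 + Q^3, AVC = 81 - 16Q + Q^2.
dAVC/dQ = -16 + 2Q = 0 gives Q = 8. min AVC = 81 - 16·8 + 8^2 = 17.
So the shutdown price is $17.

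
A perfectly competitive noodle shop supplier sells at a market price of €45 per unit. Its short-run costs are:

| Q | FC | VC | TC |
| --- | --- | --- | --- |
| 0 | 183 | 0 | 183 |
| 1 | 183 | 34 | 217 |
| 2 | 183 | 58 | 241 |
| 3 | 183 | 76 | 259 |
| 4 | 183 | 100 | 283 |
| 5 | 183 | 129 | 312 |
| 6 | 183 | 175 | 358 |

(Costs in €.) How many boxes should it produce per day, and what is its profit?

Compute π = P·Q − TC at each output: Q=0: -183; Q=1: -172; Q=2: -151; Q=3: -124; Q=4: -103; Q=5: -87; Q=6: -88.
Profit is maximized at Q = 5. AVC there is 129/5 = €25.80 ≤ P, so producing beats shutting down (which would give -€183).

Q = 5; profit = -€87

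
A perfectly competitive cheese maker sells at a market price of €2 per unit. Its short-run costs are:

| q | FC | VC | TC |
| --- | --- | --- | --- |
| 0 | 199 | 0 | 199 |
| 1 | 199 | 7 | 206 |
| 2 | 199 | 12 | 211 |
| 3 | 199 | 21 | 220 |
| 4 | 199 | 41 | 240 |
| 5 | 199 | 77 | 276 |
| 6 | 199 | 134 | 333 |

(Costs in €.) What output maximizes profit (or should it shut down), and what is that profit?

Compute π = P·q − TC at each output: q=0: -199; q=1: -204; q=2: -207; q=3: -214; q=4: -232; q=5: -266; q=6: -321.
Profit is highest at q = 0. Equivalently, the lowest AVC in the table is 12/2 ≈ €6 at q = 2, and P = €2 falls below it — price never covers variable cost, so the firm shuts down and loses only its fixed cost.

q = 0 (shut down); profit = -€199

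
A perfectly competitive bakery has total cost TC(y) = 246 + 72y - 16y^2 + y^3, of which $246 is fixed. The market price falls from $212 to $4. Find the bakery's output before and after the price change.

Output falls from 14 to 0 (the firm shuts down)

AVC = 72 - 16y + y^2, minimized at y = 8 where min AVC = $8. MC = 72 - 32y + 3y^2.
At P = $212 ≥ min AVC, set P = MC on the rising branch: y = 14.
At P = $4 < min AVC = $8, price no longer covers variable cost at any output, so the firm shuts down: y = 0.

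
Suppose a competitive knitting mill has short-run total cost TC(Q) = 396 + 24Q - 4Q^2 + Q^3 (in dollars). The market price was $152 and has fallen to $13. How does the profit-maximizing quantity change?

MC = 24 - 8Q + 3Q^2; the shutdown threshold is min AVC = $20 (at Q = 2).
With P = $152 above the shutdown price, P = MC gives Q = 8.
At P = $13 < min AVC = $20, price no longer covers variable cost at any output, so the firm shuts down: Q = 0.

Output falls from 8 to 0 (the firm shuts down)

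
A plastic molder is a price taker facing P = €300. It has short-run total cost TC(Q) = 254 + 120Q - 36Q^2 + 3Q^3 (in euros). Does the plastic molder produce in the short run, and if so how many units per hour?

From TC, MC = TC'(Q) = 120 - 72Q + 9Q^2 and AVC = VC/Q = 120 - 36Q + 3Q^2.
The AVC parabola has its vertex at Q = 36/6 = 6, where AVC = 120 - 36·6 + 3·6^2 = €12.
Since P = €300 ≥ min AVC = €12, price covers variable cost and the firm should produce.
Set P = MC: 300 = 120 - 72Q + 9Q^2 → -180 - 72Q + 9Q^2 = 0. The roots are Q = -2 and Q = 10; the profit-maximizing output is on the rising part of MC, so Q* = 10.
Check: AVC at Q = 10 is €60 ≤ P, so revenue covers variable cost.
Profit = P·Q − TC = 300·10 − 854 = €2146.

Produce at Q = 10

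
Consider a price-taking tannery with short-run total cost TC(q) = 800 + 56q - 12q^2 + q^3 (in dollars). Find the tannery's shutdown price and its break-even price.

Shutdown price = $20; break-even price = $116

AVC = 56 - 12q + q^2; minimized at q = 6, giving min AVC = $20. That is the shutdown price.
ATC = 800/q + 56 - 12q + q^2. Setting dATC/dq = −800/q^2 − 12 + 2q = 0 gives q = 10 (since 2·10^3 − 12·10^2 = 800).
min ATC = 800/10 + 56 − 12·10 + 10^2 = $116. That is the break-even price.
For $20 ≤ P < $116 the firm produces at a loss; below $20 it shuts down.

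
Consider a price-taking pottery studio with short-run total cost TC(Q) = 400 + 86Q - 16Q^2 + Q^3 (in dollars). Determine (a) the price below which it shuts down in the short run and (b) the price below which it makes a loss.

Shutdown price = $22; break-even price = $66

Shutdown price = min AVC. AVC = 86 - 16Q + Q^2, with vertex at Q = 8 and minimum $22.
ATC = 400/Q + 86 - 16Q + Q^2. Setting dATC/dQ = −400/Q^2 − 16 + 2Q = 0 gives Q = 10 (since 2·10^3 − 16·10^2 = 400).
min ATC = 400/10 + 86 − 16·10 + 10^2 = $66. That is the break-even price.
For $22 ≤ P < $66 the firm produces at a loss; below $22 it shuts down.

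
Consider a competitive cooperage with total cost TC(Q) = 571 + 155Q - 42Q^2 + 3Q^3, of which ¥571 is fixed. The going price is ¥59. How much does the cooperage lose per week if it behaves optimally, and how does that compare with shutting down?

Profit = -¥187 at Q = 8

AVC = 155 - 42Q + 3Q^2 has its minimum ¥8 at Q = 7; price ¥59 clears that bar, so the firm operates.
With MC = 155 - 84Q + 9Q^2, P = MC on the upward-sloping part at Q* = 8.
TR = 59·8 = 472. TC = 571 + 88 = 659. Profit = 472 − 659 = -¥187.
Shutting down would mean losing the fixed cost of ¥571, so operating at a loss of ¥187 is better by ¥384.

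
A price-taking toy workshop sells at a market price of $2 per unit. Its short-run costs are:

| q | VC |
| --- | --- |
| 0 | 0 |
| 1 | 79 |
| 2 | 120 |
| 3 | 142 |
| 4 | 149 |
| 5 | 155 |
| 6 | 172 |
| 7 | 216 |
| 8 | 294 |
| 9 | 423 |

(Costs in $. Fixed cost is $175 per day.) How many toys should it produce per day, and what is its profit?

q = 0 (shut down); profit = -$175

Tabulate TR − TC: q=0: -175; q=1: -252; q=2: -291; q=3: -311; q=4: -316; q=5: -320; q=6: -335; q=7: -377; q=8: -453; q=9: -580.
Profit is highest at q = 0. Equivalently, the lowest AVC in the table is 172/6 ≈ $28.67 at q = 6, and P = $2 falls below it — price never covers variable cost, so the firm shuts down and loses only its fixed cost.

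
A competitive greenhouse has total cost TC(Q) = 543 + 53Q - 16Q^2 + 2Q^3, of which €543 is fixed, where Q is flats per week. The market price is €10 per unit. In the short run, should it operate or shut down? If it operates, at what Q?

From TC, MC = TC'(Q) = 53 - 32Q + 6Q^2 and AVC = VC/Q = 53 - 16Q + 2Q^2.
AVC is minimized where dAVC/dQ = -16 + 4Q = 0, at Q = 4; min AVC = 53 - 16·4 + 2·4^2 = €21.
P = €10 lies below min AVC = €21; no output level covers variable cost.
Shutting down limits the loss to fixed cost, €543.

Shut down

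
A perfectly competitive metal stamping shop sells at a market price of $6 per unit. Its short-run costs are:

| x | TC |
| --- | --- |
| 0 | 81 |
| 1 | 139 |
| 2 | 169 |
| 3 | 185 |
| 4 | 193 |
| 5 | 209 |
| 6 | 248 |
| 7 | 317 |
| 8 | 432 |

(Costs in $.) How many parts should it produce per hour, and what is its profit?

x = 0 (shut down); profit = -$81

Tabulate TR − TC: x=0: -81; x=1: -133; x=2: -157; x=3: -167; x=4: -169; x=5: -179; x=6: -212; x=7: -275; x=8: -384.
Profit is highest at x = 0. Equivalently, the lowest AVC in the table is 128/5 ≈ $25.60 at x = 5, and P = $6 falls below it — price never covers variable cost, so the firm shuts down and loses only its fixed cost.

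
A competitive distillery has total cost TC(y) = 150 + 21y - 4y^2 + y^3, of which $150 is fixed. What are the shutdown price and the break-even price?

Shutdown price = min AVC. AVC = 21 - 4y + y^2, with vertex at y = 2 and minimum $17.
ATC = 150/y + 21 - 4y + y^2. Setting dATC/dy = −150/y^2 − 4 + 2y = 0 gives y = 5 (since 2·5^3 − 4·5^2 = 150).
min ATC = 150/5 + 21 − 4·5 + 5^2 = $56. That is the break-even price.
For $17 ≤ P < $56 the firm produces at a loss; below $17 it shuts down.

Shutdown price = $17; break-even price = $56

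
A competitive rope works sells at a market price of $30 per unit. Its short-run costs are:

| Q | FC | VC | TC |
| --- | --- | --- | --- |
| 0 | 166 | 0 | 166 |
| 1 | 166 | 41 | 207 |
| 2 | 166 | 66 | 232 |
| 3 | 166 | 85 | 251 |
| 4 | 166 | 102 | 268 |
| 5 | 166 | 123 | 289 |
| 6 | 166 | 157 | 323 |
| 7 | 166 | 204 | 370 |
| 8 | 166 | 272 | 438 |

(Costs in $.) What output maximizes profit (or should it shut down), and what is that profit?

Tabulate TR − TC: Q=0: -166; Q=1: -177; Q=2: -172; Q=3: -161; Q=4: -148; Q=5: -139; Q=6: -143; Q=7: -160; Q=8: -198.
Profit is maximized at Q = 5. AVC there is 123/5 = $24.60 ≤ P, so producing beats shutting down (which would give -$166).

Q = 5; profit = -$139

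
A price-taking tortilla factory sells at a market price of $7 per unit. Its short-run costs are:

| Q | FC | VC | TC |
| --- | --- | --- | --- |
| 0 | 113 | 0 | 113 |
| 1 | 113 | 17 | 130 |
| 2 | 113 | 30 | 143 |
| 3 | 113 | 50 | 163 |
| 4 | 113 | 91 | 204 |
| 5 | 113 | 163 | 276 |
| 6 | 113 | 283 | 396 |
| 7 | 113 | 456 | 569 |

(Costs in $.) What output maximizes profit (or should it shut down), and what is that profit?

Q = 0 (shut down); profit = -$113

Compute π = P·Q − TC at each output: Q=0: -113; Q=1: -123; Q=2: -129; Q=3: -142; Q=4: -176; Q=5: -241; Q=6: -354; Q=7: -520.
Profit is highest at Q = 0. Equivalently, the lowest AVC in the table is 30/2 ≈ $15 at Q = 2, and P = $7 falls below it — price never covers variable cost, so the firm shuts down and loses only its fixed cost.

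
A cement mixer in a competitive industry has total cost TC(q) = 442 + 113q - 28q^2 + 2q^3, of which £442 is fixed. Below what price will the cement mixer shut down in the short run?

£15 per unit

The shutdown price is the minimum of AVC. VC = 113q - 28q^2 + 2q^3, so AVC = 113 - 28q + 2q^2.
dAVC/dq = -28 + 4q = 0 gives q = 7. min AVC = 113 - 28·7 + 2·7^2 = 15.
The firm shuts down for any P below £15.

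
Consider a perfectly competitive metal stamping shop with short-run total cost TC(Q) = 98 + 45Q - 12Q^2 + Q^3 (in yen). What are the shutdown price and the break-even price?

AVC = 45 - 12Q + Q^2; minimized at Q = 6, giving min AVC = ¥9. That is the shutdown price.
ATC = 98/Q + 45 - 12Q + Q^2. Setting dATC/dQ = −98/Q^2 − 12 + 2Q = 0 gives Q = 7 (since 2·7^3 − 12·7^2 = 98).
min ATC = 98/7 + 45 − 12·7 + 7^2 = ¥24. That is the break-even price.
For ¥9 ≤ P < ¥24 the firm produces at a loss; below ¥9 it shuts down.

Shutdown price = ¥9; break-even price = ¥24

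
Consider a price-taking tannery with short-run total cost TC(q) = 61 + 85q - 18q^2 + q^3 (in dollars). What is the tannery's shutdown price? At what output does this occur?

$4 per unit, at q = 9

The shutdown price is the minimum of AVC. VC = 85q - 18q^2 + q^3, so AVC = 85 - 18q + q^2.
dAVC/dq = -18 + 2q = 0 gives q = 9. min AVC = 85 - 18·9 + 9^2 = 4.
The firm shuts down for any P below $4.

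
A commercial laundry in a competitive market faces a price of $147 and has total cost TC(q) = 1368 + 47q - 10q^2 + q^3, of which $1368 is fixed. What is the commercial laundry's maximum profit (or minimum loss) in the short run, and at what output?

AVC = 47 - 10q + q^2 has its minimum $22 at q = 5; price $147 clears that bar, so the firm operates.
With MC = 47 - 20q + 3q^2, P = MC on the upward-sloping part at q* = 10.
TR = 147·10 = 1470. TC = 1368 + 470 = 1838. Profit = 1470 − 1838 = -$368.
Shutting down would mean losing the fixed cost of $1368, so operating at a loss of $368 is better by $1000.

Profit = -$368 at q = 10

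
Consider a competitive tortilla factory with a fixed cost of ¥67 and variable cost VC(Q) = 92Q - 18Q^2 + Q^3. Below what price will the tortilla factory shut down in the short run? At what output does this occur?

¥11 per unit, at Q = 9

Short-run supply begins at min AVC. From VC = 92Q - 18Q^2 + Q^3, AVC = 92 - 18Q + Q^2.
At the minimum of AVC, MC = AVC. MC = 92 - 36Q + 3Q^2; setting MC = AVC gives 2Q^2 - 18Q = 0, so Q = 9. min AVC = 11.
So the shutdown price is ¥11.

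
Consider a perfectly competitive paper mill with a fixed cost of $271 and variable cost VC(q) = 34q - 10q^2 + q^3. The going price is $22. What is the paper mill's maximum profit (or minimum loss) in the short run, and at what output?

AVC = 34 - 10q + q^2 has its minimum $9 at q = 5; price $22 clears that bar, so the firm operates.
MC = 34 - 20q + 3q^2. Setting P = MC and taking the root on the rising branch gives q* = 6.
TR = 22·6 = 132. TC = 271 + 60 = 331. Profit = 132 − 331 = -$199.
By producing, the firm covers all variable cost plus $72 of fixed cost; shutting down would lose the full $271.

Profit = -$199 at q = 6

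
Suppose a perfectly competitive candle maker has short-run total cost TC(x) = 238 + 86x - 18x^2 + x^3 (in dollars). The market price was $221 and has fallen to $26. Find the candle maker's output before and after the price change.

Output falls from 15 to 10

AVC = 86 - 18x + x^2, minimized at x = 9 where min AVC = $5. MC = 86 - 36x + 3x^2.
At P = $221 ≥ min AVC, set P = MC on the rising branch: x = 15.
At P = $26 ≥ min AVC, set P = MC: x = 10. The firm stays open but cuts output.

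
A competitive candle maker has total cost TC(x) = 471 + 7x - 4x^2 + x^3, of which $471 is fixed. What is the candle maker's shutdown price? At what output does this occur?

The firm shuts down when price falls below the minimum of average variable cost. AVC = VC/x = 7 - 4x + x^2.
dAVC/dx = -4 + 2x = 0 gives x = 2. min AVC = 7 - 4·2 + 2^2 = 3.
So the shutdown price is $3.

$3 per unit, at x = 2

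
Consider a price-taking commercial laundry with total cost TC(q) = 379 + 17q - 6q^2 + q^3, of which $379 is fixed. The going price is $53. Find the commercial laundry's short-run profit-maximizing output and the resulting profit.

AVC = 17 - 6q + q^2; min AVC = $8 at q = 3. Since P = $53 ≥ min AVC, the firm produces.
MC = 17 - 12q + 3q^2. Setting P = MC and taking the root on the rising branch gives q* = 6.
TR = 53·6 = 318. TC = 379 + 102 = 481. Profit = 318 − 481 = -$163.
Shutting down would mean losing the fixed cost of $379, so operating at a loss of $163 is better by $216.

Profit = -$163 at q = 6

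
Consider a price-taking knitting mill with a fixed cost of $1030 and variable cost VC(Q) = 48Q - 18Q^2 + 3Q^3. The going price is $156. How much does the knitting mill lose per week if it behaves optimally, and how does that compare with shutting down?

AVC = 48 - 18Q + 3Q^2; min AVC = $21 at Q = 3. Since P = $156 ≥ min AVC, the firm produces.
MC = 48 - 36Q + 9Q^2. Setting P = MC and taking the root on the rising branch gives Q* = 6.
TR = 156·6 = 936. TC = 1030 + 288 = 1318. Profit = 936 − 1318 = -$382.
That loss of $382 beats the $1030 the firm would lose by shutting down; producing recovers $648 of fixed cost.

Profit = -$382 at Q = 6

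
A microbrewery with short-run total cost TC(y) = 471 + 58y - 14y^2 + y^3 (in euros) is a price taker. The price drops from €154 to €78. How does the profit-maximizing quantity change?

AVC = 58 - 14y + y^2, minimized at y = 7 where min AVC = €9. MC = 58 - 28y + 3y^2.
With P = €154 above the shutdown price, P = MC gives y = 12.
At P = €78 ≥ min AVC, set P = MC: y = 10. The firm stays open but cuts output.

Output falls from 12 to 10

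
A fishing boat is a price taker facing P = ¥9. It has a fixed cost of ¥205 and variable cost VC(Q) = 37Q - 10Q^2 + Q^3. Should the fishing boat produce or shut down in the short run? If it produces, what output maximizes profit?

Strip out fixed cost: VC = 37Q - 10Q^2 + Q^3. Then AVC = 37 - 10Q + Q^2 and MC = 37 - 20Q + 3Q^2.
The AVC parabola has its vertex at Q = 10/2 = 5, where AVC = 37 - 10·5 + 5^2 = ¥12.
With P < min AVC (¥9 < ¥12), every unit sold adds to the loss.
Best response: produce nothing and absorb the ¥205 fixed cost.

Shut down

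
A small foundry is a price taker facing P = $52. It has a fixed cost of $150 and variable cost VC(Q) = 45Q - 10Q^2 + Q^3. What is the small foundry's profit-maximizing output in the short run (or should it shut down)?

Strip out fixed cost: VC = 45Q - 10Q^2 + Q^3. Then AVC = 45 - 10Q + Q^2 and MC = 45 - 20Q + 3Q^2.
The AVC parabola has its vertex at Q = 10/2 = 5, where AVC = 45 - 10·5 + 5^2 = $20.
P = $52 exceeds min AVC = $20, so the firm stays open.
P = MC gives -7 - 20Q + 3Q^2 = 0, with roots -1/3 and 7. Take the larger (rising MC): Q* = 7.
Check: AVC at Q = 7 is $24 ≤ P, so revenue covers variable cost.
Profit = P·Q − TC = 52·7 − 318 = $46.

Produce at Q = 7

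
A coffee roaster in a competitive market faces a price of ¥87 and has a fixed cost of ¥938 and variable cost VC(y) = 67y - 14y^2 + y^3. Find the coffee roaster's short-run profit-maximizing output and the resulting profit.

Profit = -¥338 at y = 10

AVC = 67 - 14y + y^2; min AVC = ¥18 at y = 7. Since P = ¥87 ≥ min AVC, the firm produces.
MC = 67 - 28y + 3y^2. Setting P = MC and taking the root on the rising branch gives y* = 10.
TR = 87·10 = 870. TC = 938 + 270 = 1208. Profit = 870 − 1208 = -¥338.
That loss of ¥338 beats the ¥938 the firm would lose by shutting down; producing recovers ¥600 of fixed cost.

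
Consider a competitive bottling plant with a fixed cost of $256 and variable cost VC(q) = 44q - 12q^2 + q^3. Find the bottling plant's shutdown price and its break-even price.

Shutdown price = $8; break-even price = $44

Shutdown price = min AVC. AVC = 44 - 12q + q^2, with vertex at q = 6 and minimum $8.
ATC = 256/q + 44 - 12q + q^2. Setting dATC/dq = −256/q^2 − 12 + 2q = 0 gives q = 8 (since 2·8^3 − 12·8^2 = 256).
min ATC = 256/8 + 44 − 12·8 + 8^2 = $44. That is the break-even price.
Between these two prices the firm operates at a loss; above $44 it earns a profit.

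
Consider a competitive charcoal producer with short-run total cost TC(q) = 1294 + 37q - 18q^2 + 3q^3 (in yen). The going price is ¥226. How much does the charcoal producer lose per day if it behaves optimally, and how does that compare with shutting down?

AVC = 37 - 18q + 3q^2 has its minimum ¥10 at q = 3; price ¥226 clears that bar, so the firm operates.
MC = 37 - 36q + 9q^2. Setting P = MC and taking the root on the rising branch gives q* = 7.
TR = 226·7 = 1582. TC = 1294 + 406 = 1700. Profit = 1582 − 1700 = -¥118.
Shutting down would mean losing the fixed cost of ¥1294, so operating at a loss of ¥118 is better by ¥1176.

Profit = -¥118 at q = 7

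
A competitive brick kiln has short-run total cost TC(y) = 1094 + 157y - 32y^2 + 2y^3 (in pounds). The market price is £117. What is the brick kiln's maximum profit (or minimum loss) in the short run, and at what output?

Profit = -£294 at y = 10

AVC = 157 - 32y + 2y^2 has its minimum £29 at y = 8; price £117 clears that bar, so the firm operates.
MC = 157 - 64y + 6y^2. Setting P = MC and taking the root on the rising branch gives y* = 10.
TR = 117·10 = 1170. TC = 1094 + 370 = 1464. Profit = 1170 − 1464 = -£294.
That loss of £294 beats the £1094 the firm would lose by shutting down; producing recovers £800 of fixed cost.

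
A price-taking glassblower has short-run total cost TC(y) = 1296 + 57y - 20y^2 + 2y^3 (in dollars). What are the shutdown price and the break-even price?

Shutdown price = $7; break-even price = $183

AVC = 57 - 20y + 2y^2; minimized at y = 5, giving min AVC = $7. That is the shutdown price.
ATC = 1296/y + 57 - 20y + 2y^2. Setting dATC/dy = −1296/y^2 − 20 + 4y = 0 gives y = 9 (since 4·9^3 − 20·9^2 = 1296).
min ATC = 1296/9 + 57 − 20·9 + 2·9^2 = $183. That is the break-even price.
For $7 ≤ P < $183 the firm produces at a loss; below $7 it shuts down.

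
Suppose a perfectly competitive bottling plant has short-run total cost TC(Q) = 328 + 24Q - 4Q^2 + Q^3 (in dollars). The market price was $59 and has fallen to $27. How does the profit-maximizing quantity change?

MC = 24 - 8Q + 3Q^2; the shutdown threshold is min AVC = $20 (at Q = 2).
At P = $59 ≥ min AVC, set P = MC on the rising branch: Q = 5.
At P = $27 ≥ min AVC, set P = MC: Q = 3. The firm stays open but cuts output.

Output falls from 5 to 3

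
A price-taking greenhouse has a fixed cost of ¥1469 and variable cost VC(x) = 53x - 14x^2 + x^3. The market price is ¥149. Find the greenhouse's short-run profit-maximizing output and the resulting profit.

AVC = 53 - 14x + x^2; min AVC = ¥4 at x = 7. Since P = ¥149 ≥ min AVC, the firm produces.
MC = 53 - 28x + 3x^2. Setting P = MC and taking the root on the rising branch gives x* = 12.
TR = 149·12 = 1788. TC = 1469 + 348 = 1817. Profit = 1788 − 1817 = -¥29.
That loss of ¥29 beats the ¥1469 the firm would lose by shutting down; producing recovers ¥1440 of fixed cost.

Profit = -¥29 at x = 12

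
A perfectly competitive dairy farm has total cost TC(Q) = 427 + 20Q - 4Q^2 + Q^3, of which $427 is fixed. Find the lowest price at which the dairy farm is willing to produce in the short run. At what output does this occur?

The shutdown price is the minimum of AVC. VC = 20Q - 4Q^2 + Q^3, so AVC = 20 - 4Q + Q^2.
At the minimum of AVC, MC = AVC. MC = 20 - 8Q + 3Q^2; setting MC = AVC gives 2Q^2 - 4Q = 0, so Q = 2. min AVC = 16.
The firm shuts down for any P below $16.

$16 per unit, at Q = 2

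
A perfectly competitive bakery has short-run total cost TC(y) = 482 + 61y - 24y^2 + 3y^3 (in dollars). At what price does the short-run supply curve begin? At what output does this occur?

$13 per unit, at y = 4

The firm shuts down when price falls below the minimum of average variable cost. AVC = VC/y = 61 - 24y + 3y^2.
At the minimum of AVC, MC = AVC. MC = 61 - 48y + 9y^2; setting MC = AVC gives 6y^2 - 24y = 0, so y = 4. min AVC = 13.
The firm shuts down for any P below $13.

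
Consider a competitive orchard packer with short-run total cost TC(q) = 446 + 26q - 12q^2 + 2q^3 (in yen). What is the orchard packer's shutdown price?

Short-run supply begins at min AVC. From VC = 26q - 12q^2 + 2q^3, AVC = 26 - 12q + 2q^2.
dAVC/dq = -12 + 4q = 0 gives q = 3. min AVC = 26 - 12·3 + 2·3^2 = 8.
So the shutdown price is ¥8.

¥8 per unit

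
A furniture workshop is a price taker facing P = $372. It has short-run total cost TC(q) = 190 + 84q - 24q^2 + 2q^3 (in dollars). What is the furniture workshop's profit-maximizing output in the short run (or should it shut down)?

Produce at q = 12

Variable cost is VC = 84q - 24q^2 + 2q^3, so AVC = VC/q = 84 - 24q + 2q^2 and MC = dTC/dq = 84 - 48q + 6q^2.
AVC is minimized where dAVC/dq = -24 + 4q = 0, at q = 6; min AVC = 84 - 24·6 + 2·6^2 = $12.
Since P = $372 ≥ min AVC = $12, price covers variable cost and the firm should produce.
Set P = MC: 372 = 84 - 48q + 6q^2 → -288 - 48q + 6q^2 = 0. The roots are q = -4 and q = 12; the profit-maximizing output is on the rising part of MC, so q* = 12.
Check: AVC at q = 12 is $84 ≤ P, so revenue covers variable cost.
Profit = P·q − TC = 372·12 − 1198 = $3266.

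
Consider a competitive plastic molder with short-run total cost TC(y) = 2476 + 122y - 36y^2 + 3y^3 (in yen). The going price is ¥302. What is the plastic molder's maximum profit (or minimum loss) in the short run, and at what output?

AVC = 122 - 36y + 3y^2 has its minimum ¥14 at y = 6; price ¥302 clears that bar, so the firm operates.
With MC = 122 - 72y + 9y^2, P = MC on the upward-sloping part at y* = 10.
TR = 302·10 = 3020. TC = 2476 + 620 = 3096. Profit = 3020 − 3096 = -¥76.
Shutting down would mean losing the fixed cost of ¥2476, so operating at a loss of ¥76 is better by ¥2400.

Profit = -¥76 at y = 10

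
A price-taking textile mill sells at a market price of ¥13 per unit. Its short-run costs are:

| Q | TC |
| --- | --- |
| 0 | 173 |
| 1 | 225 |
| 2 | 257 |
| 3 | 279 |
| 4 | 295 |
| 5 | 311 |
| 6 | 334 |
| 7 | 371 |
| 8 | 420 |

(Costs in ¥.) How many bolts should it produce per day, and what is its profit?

Q = 0 (shut down); profit = -¥173

Tabulate TR − TC: Q=0: -173; Q=1: -212; Q=2: -231; Q=3: -240; Q=4: -243; Q=5: -246; Q=6: -256; Q=7: -280; Q=8: -316.
Profit is highest at Q = 0. Equivalently, the lowest AVC in the table is 161/6 ≈ ¥26.83 at Q = 6, and P = ¥13 falls below it — price never covers variable cost, so the firm shuts down and loses only its fixed cost.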